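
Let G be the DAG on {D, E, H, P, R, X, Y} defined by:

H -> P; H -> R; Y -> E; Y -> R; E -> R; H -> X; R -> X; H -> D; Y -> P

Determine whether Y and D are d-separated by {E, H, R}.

5 paths connect Y and D; each must be blocked for d-separation to hold:
Path 1: Y → E → R → X ← H → D
  E is a chain here and E is conditioned on, so the path is blocked at E.
Path 2: Y → E → R ← H → D
  E is a chain here and E is conditioned on, so the path is blocked at E.
Path 3: Y → P ← H → D
  P is a collider here and neither P nor any of its descendants is conditioned on, so the collider stays closed — the path is blocked at P.
Path 4: Y → R → X ← H → D
  R is a chain here and R is conditioned on, so the path is blocked at R.
Path 5: Y → R ← H → D
  H is a fork here and H is conditioned on, so the path is blocked at H.
Since every path is blocked, d-separation holds.

Yes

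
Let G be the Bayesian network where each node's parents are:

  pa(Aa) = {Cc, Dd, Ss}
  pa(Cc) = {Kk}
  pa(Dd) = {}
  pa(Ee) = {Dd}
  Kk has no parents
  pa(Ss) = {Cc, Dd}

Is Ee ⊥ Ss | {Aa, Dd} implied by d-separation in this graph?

Yes

Enumerating the 3 paths from Ee to Ss and testing each for blocking by {Aa, Dd}:
Path 1: Ee ← Dd → Ss
  Dd is a fork here and Dd is conditioned on, so the path is blocked at Dd.
Path 2: Ee ← Dd → Aa ← Ss
  Dd is a fork here and Dd is conditioned on, so the path is blocked at Dd.
Path 3: Ee ← Dd → Aa ← Cc → Ss
  Dd is a fork here and Dd is conditioned on, so the path is blocked at Dd.
Since every path is blocked, d-separation holds.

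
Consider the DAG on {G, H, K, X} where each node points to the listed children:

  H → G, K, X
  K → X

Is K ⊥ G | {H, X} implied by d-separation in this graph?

Yes

Enumerating the 2 paths from K to G and testing each for blocking by {H, X}:
Path 1: K → X ← H → G
  H is a fork here and H is conditioned on, so the path is blocked at H.
Path 2: K ← H → G
  H is a fork here and H is conditioned on, so the path is blocked at H.
All paths are blocked; K ⊥ G | {H, X} holds.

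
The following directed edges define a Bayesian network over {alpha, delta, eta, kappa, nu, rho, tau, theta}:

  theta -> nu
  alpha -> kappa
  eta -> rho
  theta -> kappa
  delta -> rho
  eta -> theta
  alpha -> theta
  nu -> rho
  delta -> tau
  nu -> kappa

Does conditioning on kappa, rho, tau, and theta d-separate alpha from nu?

No

There are 6 undirected paths between alpha and nu; checking each against the conditioning set {kappa, rho, tau, theta}:
  1. alpha → kappa ← nu — kappa:collider[open] ⇒ active
  2. alpha → kappa ← theta ← eta → rho ← nu — kappa:collider[open]; theta:chain[blocks]; eta:fork[open]; rho:collider[open] ⇒ blocked
  3. alpha → kappa ← theta → nu — kappa:collider[open]; theta:fork[blocks] ⇒ blocked
  4. alpha → theta ← eta → rho ← nu — theta:collider[open]; eta:fork[open]; rho:collider[open] ⇒ active
  5. alpha → theta → kappa ← nu — theta:chain[blocks]; kappa:collider[open] ⇒ blocked
  6. alpha → theta → nu — theta:chain[blocks] ⇒ blocked
Because an active path exists, alpha and nu are not d-separated.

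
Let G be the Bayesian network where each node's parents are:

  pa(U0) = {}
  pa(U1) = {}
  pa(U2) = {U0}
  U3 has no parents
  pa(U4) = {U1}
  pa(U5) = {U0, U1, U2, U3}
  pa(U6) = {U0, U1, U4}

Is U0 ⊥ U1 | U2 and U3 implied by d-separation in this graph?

There are 4 undirected paths between U0 and U1; checking each against the conditioning set {U2, U3}:
  1. U0 → U5 ← U1 — U5:collider[blocks] ⇒ blocked
  2. U0 → U2 → U5 ← U1 — U2:chain[blocks]; U5:collider[blocks] ⇒ blocked
  3. U0 → U6 ← U4 ← U1 — U6:collider[blocks]; U4:chain[open] ⇒ blocked
  4. U0 → U6 ← U1 — U6:collider[blocks] ⇒ blocked
All paths are blocked; U0 ⊥ U1 | {U2, U3} holds.

Yes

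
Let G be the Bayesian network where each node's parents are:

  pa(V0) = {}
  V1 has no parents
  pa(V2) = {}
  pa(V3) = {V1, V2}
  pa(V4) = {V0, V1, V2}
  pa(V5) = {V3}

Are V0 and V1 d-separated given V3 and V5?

Yes

There are 2 undirected paths between V0 and V1; checking each against the conditioning set {V3, V5}:
Path 1: V0 → V4 ← V1
  V4 is a collider here and neither V4 nor any of its descendants is conditioned on, so the collider stays closed — the path is blocked at V4.
Path 2: V0 → V4 ← V2 → V3 ← V1
  V4 is a collider here and neither V4 nor any of its descendants is conditioned on, so the collider stays closed — the path is blocked at V4.
Since every path is blocked, d-separation holds.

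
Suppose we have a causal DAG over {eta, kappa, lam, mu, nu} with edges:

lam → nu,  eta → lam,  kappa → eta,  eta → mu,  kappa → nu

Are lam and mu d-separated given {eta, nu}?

We examine all 2 paths between lam and mu:
Path 1: lam → nu ← kappa → eta → mu
  eta is a chain here and eta is conditioned on, so the path is blocked at eta.
Path 2: lam ← eta → mu
  eta is a fork here and eta is conditioned on, so the path is blocked at eta.
Since every path is blocked, d-separation holds.

Yes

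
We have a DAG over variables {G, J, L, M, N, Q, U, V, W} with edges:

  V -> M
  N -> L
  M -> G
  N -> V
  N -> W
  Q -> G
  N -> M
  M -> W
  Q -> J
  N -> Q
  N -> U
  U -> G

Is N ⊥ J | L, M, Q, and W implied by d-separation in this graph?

We examine all 5 paths between N and J:
  1. N → U → G ← Q → J — U:chain[open]; G:collider[blocks]; Q:fork[blocks] ⇒ blocked
  2. N → M → G ← Q → J — M:chain[blocks]; G:collider[blocks]; Q:fork[blocks] ⇒ blocked
  3. N → Q → J — Q:chain[blocks] ⇒ blocked
  4. N → W ← M → G ← Q → J — W:collider[open]; M:fork[blocks]; G:collider[blocks]; Q:fork[blocks] ⇒ blocked
  5. N → V → M → G ← Q → J — V:chain[open]; M:chain[blocks]; G:collider[blocks]; Q:fork[blocks] ⇒ blocked
All paths are blocked; N ⊥ J | {L, M, Q, W} holds.

Yes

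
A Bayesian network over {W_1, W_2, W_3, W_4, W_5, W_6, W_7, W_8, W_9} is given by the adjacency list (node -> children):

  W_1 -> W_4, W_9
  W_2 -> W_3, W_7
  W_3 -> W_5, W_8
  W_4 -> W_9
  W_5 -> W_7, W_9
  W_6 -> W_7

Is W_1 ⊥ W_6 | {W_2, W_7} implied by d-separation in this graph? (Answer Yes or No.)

We examine all 4 paths between W_1 and W_6:
Path 1: W_1 → W_9 ← W_5 → W_7 ← W_6
  W_9 is a collider here and neither W_9 nor any of its descendants is conditioned on, so the collider stays closed — the path is blocked at W_9.
Path 2: W_1 → W_9 ← W_5 ← W_3 ← W_2 → W_7 ← W_6
  W_9 is a collider here and neither W_9 nor any of its descendants is conditioned on, so the collider stays closed — the path is blocked at W_9.
Path 3: W_1 → W_4 → W_9 ← W_5 → W_7 ← W_6
  W_9 is a collider here and neither W_9 nor any of its descendants is conditioned on, so the collider stays closed — the path is blocked at W_9.
Path 4: W_1 → W_4 → W_9 ← W_5 ← W_3 ← W_2 → W_7 ← W_6
  W_9 is a collider here and neither W_9 nor any of its descendants is conditioned on, so the collider stays closed — the path is blocked at W_9.
Every path is blocked, so W_1 and W_6 are d-separated given {W_2, W_7}.

Yes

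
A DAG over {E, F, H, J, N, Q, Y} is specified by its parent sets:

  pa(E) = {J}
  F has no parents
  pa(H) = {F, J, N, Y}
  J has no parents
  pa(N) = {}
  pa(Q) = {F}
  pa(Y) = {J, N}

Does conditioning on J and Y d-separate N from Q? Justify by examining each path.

Yes

There are 3 undirected paths between N and Q; checking each against the conditioning set {J, Y}:
  1. N → H ← F → Q — H:collider[blocks]; F:fork[open] ⇒ blocked
  2. N → Y → H ← F → Q — Y:chain[blocks]; H:collider[blocks]; F:fork[open] ⇒ blocked
  3. N → Y ← J → H ← F → Q — Y:collider[open]; J:fork[blocks]; H:collider[blocks]; F:fork[open] ⇒ blocked
All paths are blocked; N ⊥ Q | {J, Y} holds.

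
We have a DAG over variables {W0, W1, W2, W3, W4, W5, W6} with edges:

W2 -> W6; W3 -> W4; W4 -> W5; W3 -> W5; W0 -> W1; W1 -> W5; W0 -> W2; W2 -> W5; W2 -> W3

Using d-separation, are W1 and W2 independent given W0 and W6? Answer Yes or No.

Enumerating the 4 paths from W1 to W2 and testing each for blocking by {W0, W6}:
Path 1: W1 ← W0 → W2
  W0 is a fork here and W0 is conditioned on, so the path is blocked at W0.
Path 2: W1 → W5 ← W3 ← W2
  W5 is a collider here and neither W5 nor any of its descendants is conditioned on, so the collider stays closed — the path is blocked at W5.
Path 3: W1 → W5 ← W4 ← W3 ← W2
  W5 is a collider here and neither W5 nor any of its descendants is conditioned on, so the collider stays closed — the path is blocked at W5.
Path 4: W1 → W5 ← W2
  W5 is a collider here and neither W5 nor any of its descendants is conditioned on, so the collider stays closed — the path is blocked at W5.
Since every path is blocked, d-separation holds.

Yes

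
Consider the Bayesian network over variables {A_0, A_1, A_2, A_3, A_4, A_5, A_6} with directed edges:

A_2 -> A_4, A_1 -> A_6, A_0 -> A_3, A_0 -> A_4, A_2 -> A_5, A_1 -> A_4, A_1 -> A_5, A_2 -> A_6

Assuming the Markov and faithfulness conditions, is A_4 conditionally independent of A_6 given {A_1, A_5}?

No

There are 4 undirected paths between A_4 and A_6; checking each against the conditioning set {A_1, A_5}:
Path 1: A_4 ← A_1 → A_5 ← A_2 → A_6
  A_1 is a fork here and A_1 is conditioned on, so the path is blocked at A_1.
Path 2: A_4 ← A_1 → A_6
  A_1 is a fork here and A_1 is conditioned on, so the path is blocked at A_1.
Path 3: A_4 ← A_2 → A_5 ← A_1 → A_6
  A_1 is a fork here and A_1 is conditioned on, so the path is blocked at A_1.
Path 4: A_4 ← A_2 → A_6
  A_2 is a fork and A_2 is not conditioned on — no node blocks this path, so it is active.
Since the path A_4 ← A_2 → A_6 is active, A_4 and A_6 are not d-separated given {A_1, A_5}.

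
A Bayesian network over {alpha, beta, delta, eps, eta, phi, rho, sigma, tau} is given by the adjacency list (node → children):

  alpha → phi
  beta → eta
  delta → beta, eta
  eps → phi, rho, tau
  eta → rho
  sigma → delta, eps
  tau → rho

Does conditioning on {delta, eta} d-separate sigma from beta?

We examine all 6 paths between sigma and beta:
  1. sigma → eps → tau → rho ← eta ← beta — eps:chain[open]; tau:chain[open]; rho:collider[blocks]; eta:chain[blocks] ⇒ blocked
  2. sigma → eps → tau → rho ← eta ← delta → beta — eps:chain[open]; tau:chain[open]; rho:collider[blocks]; eta:chain[blocks]; delta:fork[blocks] ⇒ blocked
  3. sigma → eps → rho ← eta ← beta — eps:chain[open]; rho:collider[blocks]; eta:chain[blocks] ⇒ blocked
  4. sigma → eps → rho ← eta ← delta → beta — eps:chain[open]; rho:collider[blocks]; eta:chain[blocks]; delta:fork[blocks] ⇒ blocked
  5. sigma → delta → beta — delta:chain[blocks] ⇒ blocked
  6. sigma → delta → eta ← beta — delta:chain[blocks]; eta:collider[open] ⇒ blocked
Every path is blocked, so sigma and beta are d-separated given {delta, eta}.

Yes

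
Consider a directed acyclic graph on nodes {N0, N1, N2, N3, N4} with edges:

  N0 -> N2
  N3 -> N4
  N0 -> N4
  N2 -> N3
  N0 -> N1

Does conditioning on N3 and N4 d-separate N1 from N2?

No

2 paths connect N1 and N2; each must be blocked for d-separation to hold:
Path 1: N1 ← N0 → N2
  N0 is a fork and N0 is not conditioned on — no node blocks this path, so it is active.
Path 2: N1 ← N0 → N4 ← N3 ← N2
  N3 is a chain here and N3 is conditioned on, so the path is blocked at N3.
At least one path is unblocked, so d-separation fails.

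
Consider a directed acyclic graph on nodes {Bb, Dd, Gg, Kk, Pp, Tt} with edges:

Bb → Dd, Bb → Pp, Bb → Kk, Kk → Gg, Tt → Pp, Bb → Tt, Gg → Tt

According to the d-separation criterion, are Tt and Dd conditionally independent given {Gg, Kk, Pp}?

No

There are 3 undirected paths between Tt and Dd; checking each against the conditioning set {Gg, Kk, Pp}:
  1. Tt ← Gg ← Kk ← Bb → Dd — Gg:chain[blocks]; Kk:chain[blocks]; Bb:fork[open] ⇒ blocked
  2. Tt → Pp ← Bb → Dd — Pp:collider[open]; Bb:fork[open] ⇒ active
  3. Tt ← Bb → Dd — Bb:fork[open] ⇒ active
At least one path is unblocked, so d-separation fails.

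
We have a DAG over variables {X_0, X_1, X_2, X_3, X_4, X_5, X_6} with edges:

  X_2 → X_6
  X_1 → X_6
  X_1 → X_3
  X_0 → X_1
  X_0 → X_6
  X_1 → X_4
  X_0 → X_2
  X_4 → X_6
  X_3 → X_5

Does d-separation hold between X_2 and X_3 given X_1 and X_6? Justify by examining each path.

We examine all 6 paths between X_2 and X_3:
Path 1: X_2 ← X_0 → X_6 ← X_4 ← X_1 → X_3
  X_1 is a fork here and X_1 is conditioned on, so the path is blocked at X_1.
Path 2: X_2 ← X_0 → X_6 ← X_1 → X_3
  X_1 is a fork here and X_1 is conditioned on, so the path is blocked at X_1.
Path 3: X_2 ← X_0 → X_1 → X_3
  X_1 is a chain here and X_1 is conditioned on, so the path is blocked at X_1.
Path 4: X_2 → X_6 ← X_0 → X_1 → X_3
  X_1 is a chain here and X_1 is conditioned on, so the path is blocked at X_1.
Path 5: X_2 → X_6 ← X_4 ← X_1 → X_3
  X_1 is a fork here and X_1 is conditioned on, so the path is blocked at X_1.
Path 6: X_2 → X_6 ← X_1 → X_3
  X_1 is a fork here and X_1 is conditioned on, so the path is blocked at X_1.
Since every path is blocked, d-separation holds.

Yes — X_2 and X_3 are d-separated given {X_1, X_6}.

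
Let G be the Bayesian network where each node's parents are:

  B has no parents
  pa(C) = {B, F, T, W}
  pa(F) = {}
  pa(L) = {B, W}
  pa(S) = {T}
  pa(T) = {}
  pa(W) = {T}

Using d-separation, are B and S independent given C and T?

Yes

4 paths connect B and S; each must be blocked for d-separation to hold:
Path 1: B → L ← W ← T → S
  L is a collider here and neither L nor any of its descendants is conditioned on, so the collider stays closed — the path is blocked at L.
Path 2: B → L ← W → C ← T → S
  L is a collider here and neither L nor any of its descendants is conditioned on, so the collider stays closed — the path is blocked at L.
Path 3: B → C ← W ← T → S
  T is a fork here and T is conditioned on, so the path is blocked at T.
Path 4: B → C ← T → S
  T is a fork here and T is conditioned on, so the path is blocked at T.
All paths are blocked; B ⊥ S | {C, T} holds.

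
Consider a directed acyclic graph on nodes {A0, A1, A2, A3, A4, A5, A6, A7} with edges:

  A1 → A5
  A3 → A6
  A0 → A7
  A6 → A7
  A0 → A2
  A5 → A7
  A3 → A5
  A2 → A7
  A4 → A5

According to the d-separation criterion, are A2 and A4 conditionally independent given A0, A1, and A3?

We examine all 4 paths between A2 and A4:
Path 1: A2 → A7 ← A6 ← A3 → A5 ← A4
  A7 is a collider here and neither A7 nor any of its descendants is conditioned on, so the collider stays closed — the path is blocked at A7.
Path 2: A2 → A7 ← A5 ← A4
  A7 is a collider here and neither A7 nor any of its descendants is conditioned on, so the collider stays closed — the path is blocked at A7.
Path 3: A2 ← A0 → A7 ← A6 ← A3 → A5 ← A4
  A0 is a fork here and A0 is conditioned on, so the path is blocked at A0.
Path 4: A2 ← A0 → A7 ← A5 ← A4
  A0 is a fork here and A0 is conditioned on, so the path is blocked at A0.
Since every path is blocked, d-separation holds.

Yes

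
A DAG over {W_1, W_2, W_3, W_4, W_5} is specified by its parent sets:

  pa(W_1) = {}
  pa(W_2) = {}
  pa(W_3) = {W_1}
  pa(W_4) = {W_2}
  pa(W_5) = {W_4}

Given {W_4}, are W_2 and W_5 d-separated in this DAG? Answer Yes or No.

Only one path connects W_2 and W_5:
Path 1: W_2 → W_4 → W_5
  W_4 is a chain here and W_4 is conditioned on, so the path is blocked at W_4.
Since every path is blocked, d-separation holds.

Yes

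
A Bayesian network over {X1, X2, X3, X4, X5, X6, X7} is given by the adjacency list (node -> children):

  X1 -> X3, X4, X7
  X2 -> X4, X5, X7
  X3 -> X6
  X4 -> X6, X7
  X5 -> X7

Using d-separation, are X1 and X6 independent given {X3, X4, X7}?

There are 5 undirected paths between X1 and X6; checking each against the conditioning set {X3, X4, X7}:
  1. X1 → X7 ← X2 → X4 → X6 — X7:collider[open]; X2:fork[open]; X4:chain[blocks] ⇒ blocked
  2. X1 → X7 ← X5 ← X2 → X4 → X6 — X7:collider[open]; X5:chain[open]; X2:fork[open]; X4:chain[blocks] ⇒ blocked
  3. X1 → X7 ← X4 → X6 — X7:collider[open]; X4:fork[blocks] ⇒ blocked
  4. X1 → X3 → X6 — X3:chain[blocks] ⇒ blocked
  5. X1 → X4 → X6 — X4:chain[blocks] ⇒ blocked
Since every path is blocked, d-separation holds.

Yes — X1 and X6 are d-separated given {X3, X4, X7}.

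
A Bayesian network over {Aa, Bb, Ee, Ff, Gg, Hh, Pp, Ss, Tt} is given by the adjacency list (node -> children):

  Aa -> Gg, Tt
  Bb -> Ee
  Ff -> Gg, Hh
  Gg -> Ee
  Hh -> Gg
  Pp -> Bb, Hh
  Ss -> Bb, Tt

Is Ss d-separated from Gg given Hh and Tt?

No

4 paths connect Ss and Gg; each must be blocked for d-separation to hold:
Path 1: Ss → Tt ← Aa → Gg
  Tt is a collider and Tt is conditioned on, which opens it; Aa is a fork and Aa is not conditioned on — no node blocks this path, so it is active.
Path 2: Ss → Bb → Ee ← Gg
  Ee is a collider here and neither Ee nor any of its descendants is conditioned on, so the collider stays closed — the path is blocked at Ee.
Path 3: Ss → Bb ← Pp → Hh → Gg
  Bb is a collider here and neither Bb nor any of its descendants is conditioned on, so the collider stays closed — the path is blocked at Bb.
Path 4: Ss → Bb ← Pp → Hh ← Ff → Gg
  Bb is a collider here and neither Bb nor any of its descendants is conditioned on, so the collider stays closed — the path is blocked at Bb.
Because an active path exists, Ss and Gg are not d-separated.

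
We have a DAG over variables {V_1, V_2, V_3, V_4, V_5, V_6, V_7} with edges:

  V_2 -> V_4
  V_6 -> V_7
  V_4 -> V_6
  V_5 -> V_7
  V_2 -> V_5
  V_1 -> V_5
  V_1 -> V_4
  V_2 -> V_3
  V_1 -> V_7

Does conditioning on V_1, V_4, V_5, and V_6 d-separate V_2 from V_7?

6 paths connect V_2 and V_7; each must be blocked for d-separation to hold:
Path 1: V_2 → V_4 ← V_1 → V_7
  V_1 is a fork here and V_1 is conditioned on, so the path is blocked at V_1.
Path 2: V_2 → V_4 ← V_1 → V_5 → V_7
  V_1 is a fork here and V_1 is conditioned on, so the path is blocked at V_1.
Path 3: V_2 → V_4 → V_6 → V_7
  V_4 is a chain here and V_4 is conditioned on, so the path is blocked at V_4.
Path 4: V_2 → V_5 → V_7
  V_5 is a chain here and V_5 is conditioned on, so the path is blocked at V_5.
Path 5: V_2 → V_5 ← V_1 → V_4 → V_6 → V_7
  V_1 is a fork here and V_1 is conditioned on, so the path is blocked at V_1.
Path 6: V_2 → V_5 ← V_1 → V_7
  V_1 is a fork here and V_1 is conditioned on, so the path is blocked at V_1.
All paths are blocked; V_2 ⊥ V_7 | {V_1, V_4, V_5, V_6} holds.

Yes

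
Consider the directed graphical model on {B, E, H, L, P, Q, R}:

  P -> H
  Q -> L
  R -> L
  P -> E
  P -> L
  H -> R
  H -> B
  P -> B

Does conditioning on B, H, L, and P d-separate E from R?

Yes

There are 3 undirected paths between E and R; checking each against the conditioning set {B, H, L, P}:
  1. E ← P → H → R — P:fork[blocks]; H:chain[blocks] ⇒ blocked
  2. E ← P → L ← R — P:fork[blocks]; L:collider[open] ⇒ blocked
  3. E ← P → B ← H → R — P:fork[blocks]; B:collider[open]; H:fork[blocks] ⇒ blocked
Every path is blocked, so E and R are d-separated given {B, H, L, P}.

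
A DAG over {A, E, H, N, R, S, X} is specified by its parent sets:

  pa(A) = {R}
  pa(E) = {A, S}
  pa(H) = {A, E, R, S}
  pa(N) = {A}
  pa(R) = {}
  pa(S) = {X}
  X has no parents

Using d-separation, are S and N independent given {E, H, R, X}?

No

Enumerating the 6 paths from S to N and testing each for blocking by {E, H, R, X}:
  1. S → E → H ← A → N — E:chain[blocks]; H:collider[open]; A:fork[open] ⇒ blocked
  2. S → E → H ← R → A → N — E:chain[blocks]; H:collider[open]; R:fork[blocks]; A:chain[open] ⇒ blocked
  3. S → E ← A → N — E:collider[open]; A:fork[open] ⇒ active
  4. S → H ← E ← A → N — H:collider[open]; E:chain[blocks]; A:fork[open] ⇒ blocked
  5. S → H ← A → N — H:collider[open]; A:fork[open] ⇒ active
  6. S → H ← R → A → N — H:collider[open]; R:fork[blocks]; A:chain[open] ⇒ blocked
Because an active path exists, S and N are not d-separated.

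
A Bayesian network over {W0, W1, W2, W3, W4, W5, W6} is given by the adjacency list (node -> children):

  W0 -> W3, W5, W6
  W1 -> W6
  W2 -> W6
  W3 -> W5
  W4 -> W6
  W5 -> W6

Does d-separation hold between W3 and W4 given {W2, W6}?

4 paths connect W3 and W4; each must be blocked for d-separation to hold:
  1. W3 → W5 ← W0 → W6 ← W4 — W5:collider[open]; W0:fork[open]; W6:collider[open] ⇒ active
  2. W3 → W5 → W6 ← W4 — W5:chain[open]; W6:collider[open] ⇒ active
  3. W3 ← W0 → W5 → W6 ← W4 — W0:fork[open]; W5:chain[open]; W6:collider[open] ⇒ active
  4. W3 ← W0 → W6 ← W4 — W0:fork[open]; W6:collider[open] ⇒ active
Since the path W3 → W5 ← W0 → W6 ← W4 is active, W3 and W4 are not d-separated given {W2, W6}.

No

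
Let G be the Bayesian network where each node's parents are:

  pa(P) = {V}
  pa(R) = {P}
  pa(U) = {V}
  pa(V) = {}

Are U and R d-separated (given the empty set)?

No

Only one path connects U and R:
  1. U ← V → P → R — V:fork[open]; P:chain[open] ⇒ active
Because an active path exists, U and R are not d-separated.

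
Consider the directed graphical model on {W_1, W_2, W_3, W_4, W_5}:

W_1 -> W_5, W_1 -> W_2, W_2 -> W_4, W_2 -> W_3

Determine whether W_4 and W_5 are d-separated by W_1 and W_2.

The only undirected path from W_4 to W_5 is:
Path 1: W_4 ← W_2 ← W_1 → W_5
  W_2 is a chain here and W_2 is conditioned on, so the path is blocked at W_2.
All paths are blocked; W_4 ⊥ W_5 | {W_1, W_2} holds.

Yes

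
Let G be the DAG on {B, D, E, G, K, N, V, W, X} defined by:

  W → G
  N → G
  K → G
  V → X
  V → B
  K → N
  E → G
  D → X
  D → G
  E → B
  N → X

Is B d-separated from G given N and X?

4 paths connect B and G; each must be blocked for d-separation to hold:
  1. B ← V → X ← D → G — V:fork[open]; X:collider[open]; D:fork[open] ⇒ active
  2. B ← V → X ← N ← K → G — V:fork[open]; X:collider[open]; N:chain[blocks]; K:fork[open] ⇒ blocked
  3. B ← V → X ← N → G — V:fork[open]; X:collider[open]; N:fork[blocks] ⇒ blocked
  4. B ← E → G — E:fork[open] ⇒ active
Because an active path exists, B and G are not d-separated.

No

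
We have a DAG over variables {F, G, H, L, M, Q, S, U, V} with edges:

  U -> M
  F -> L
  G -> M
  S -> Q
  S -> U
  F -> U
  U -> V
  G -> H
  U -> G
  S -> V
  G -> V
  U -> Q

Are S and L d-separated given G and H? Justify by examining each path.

5 paths connect S and L; each must be blocked for d-separation to hold:
Path 1: S → U ← F → L
  U is a collider and its descendant G is conditioned on, which opens it; F is a fork and F is not conditioned on — no node blocks this path, so it is active.
Path 2: S → Q ← U ← F → L
  Q is a collider here and neither Q nor any of its descendants is conditioned on, so the collider stays closed — the path is blocked at Q.
Path 3: S → V ← G → M ← U ← F → L
  V is a collider here and neither V nor any of its descendants is conditioned on, so the collider stays closed — the path is blocked at V.
Path 4: S → V ← G ← U ← F → L
  V is a collider here and neither V nor any of its descendants is conditioned on, so the collider stays closed — the path is blocked at V.
Path 5: S → V ← U ← F → L
  V is a collider here and neither V nor any of its descendants is conditioned on, so the collider stays closed — the path is blocked at V.
At least one path is unblocked, so d-separation fails.

No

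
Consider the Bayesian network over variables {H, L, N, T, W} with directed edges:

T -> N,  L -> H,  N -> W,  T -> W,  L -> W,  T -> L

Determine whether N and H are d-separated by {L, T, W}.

We examine all 4 paths between N and H:
  1. N ← T → W ← L → H — T:fork[blocks]; W:collider[open]; L:fork[blocks] ⇒ blocked
  2. N ← T → L → H — T:fork[blocks]; L:chain[blocks] ⇒ blocked
  3. N → W ← T → L → H — W:collider[open]; T:fork[blocks]; L:chain[blocks] ⇒ blocked
  4. N → W ← L → H — W:collider[open]; L:fork[blocks] ⇒ blocked
Every path is blocked, so N and H are d-separated given {L, T, W}.

Yes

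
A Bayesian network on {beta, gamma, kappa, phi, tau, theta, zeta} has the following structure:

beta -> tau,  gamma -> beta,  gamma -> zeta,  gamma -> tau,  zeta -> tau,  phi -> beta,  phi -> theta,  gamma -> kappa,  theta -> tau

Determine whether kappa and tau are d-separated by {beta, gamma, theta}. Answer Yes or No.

We examine all 4 paths between kappa and tau:
Path 1: kappa ← gamma → tau
  gamma is a fork here and gamma is conditioned on, so the path is blocked at gamma.
Path 2: kappa ← gamma → beta ← phi → theta → tau
  gamma is a fork here and gamma is conditioned on, so the path is blocked at gamma.
Path 3: kappa ← gamma → beta → tau
  gamma is a fork here and gamma is conditioned on, so the path is blocked at gamma.
Path 4: kappa ← gamma → zeta → tau
  gamma is a fork here and gamma is conditioned on, so the path is blocked at gamma.
All paths are blocked; kappa ⊥ tau | {beta, gamma, theta} holds.

Yes — kappa and tau are d-separated given {beta, gamma, theta}.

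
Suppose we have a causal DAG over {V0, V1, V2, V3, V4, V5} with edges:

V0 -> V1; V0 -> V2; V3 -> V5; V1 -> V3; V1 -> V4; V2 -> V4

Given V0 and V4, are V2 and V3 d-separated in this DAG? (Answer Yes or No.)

There are 2 undirected paths between V2 and V3; checking each against the conditioning set {V0, V4}:
Path 1: V2 → V4 ← V1 → V3
  V4 is a collider and V4 is conditioned on, which opens it; V1 is a fork and V1 is not conditioned on — no node blocks this path, so it is active.
Path 2: V2 ← V0 → V1 → V3
  V0 is a fork here and V0 is conditioned on, so the path is blocked at V0.
Because an active path exists, V2 and V3 are not d-separated.

No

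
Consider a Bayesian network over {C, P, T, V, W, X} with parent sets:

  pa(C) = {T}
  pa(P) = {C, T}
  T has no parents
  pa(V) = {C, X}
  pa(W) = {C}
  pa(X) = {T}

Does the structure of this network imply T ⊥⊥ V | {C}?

No — T and V are not d-separated given {C}.

Enumerating the 3 paths from T to V and testing each for blocking by {C}:
Path 1: T → P ← C → V
  P is a collider here and neither P nor any of its descendants is conditioned on, so the collider stays closed — the path is blocked at P.
Path 2: T → X → V
  X is a chain and X is not conditioned on — no node blocks this path, so it is active.
Path 3: T → C → V
  C is a chain here and C is conditioned on, so the path is blocked at C.
Since the path T → X → V is active, T and V are not d-separated given {C}.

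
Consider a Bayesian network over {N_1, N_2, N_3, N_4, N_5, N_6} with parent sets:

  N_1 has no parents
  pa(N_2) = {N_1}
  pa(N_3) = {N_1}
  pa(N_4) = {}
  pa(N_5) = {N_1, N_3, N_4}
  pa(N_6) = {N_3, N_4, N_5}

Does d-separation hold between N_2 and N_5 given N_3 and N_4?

No

4 paths connect N_2 and N_5; each must be blocked for d-separation to hold:
Path 1: N_2 ← N_1 → N_3 → N_6 ← N_4 → N_5
  N_3 is a chain here and N_3 is conditioned on, so the path is blocked at N_3.
Path 2: N_2 ← N_1 → N_3 → N_6 ← N_5
  N_3 is a chain here and N_3 is conditioned on, so the path is blocked at N_3.
Path 3: N_2 ← N_1 → N_3 → N_5
  N_3 is a chain here and N_3 is conditioned on, so the path is blocked at N_3.
Path 4: N_2 ← N_1 → N_5
  N_1 is a fork and N_1 is not conditioned on — no node blocks this path, so it is active.
Since the path N_2 ← N_1 → N_5 is active, N_2 and N_5 are not d-separated given {N_3, N_4}.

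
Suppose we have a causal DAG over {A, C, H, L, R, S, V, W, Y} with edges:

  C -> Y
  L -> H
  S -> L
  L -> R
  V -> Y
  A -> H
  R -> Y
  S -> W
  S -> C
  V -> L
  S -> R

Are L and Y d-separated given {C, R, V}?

Yes

5 paths connect L and Y; each must be blocked for d-separation to hold:
Path 1: L ← V → Y
  V is a fork here and V is conditioned on, so the path is blocked at V.
Path 2: L ← S → R → Y
  R is a chain here and R is conditioned on, so the path is blocked at R.
Path 3: L ← S → C → Y
  C is a chain here and C is conditioned on, so the path is blocked at C.
Path 4: L → R ← S → C → Y
  C is a chain here and C is conditioned on, so the path is blocked at C.
Path 5: L → R → Y
  R is a chain here and R is conditioned on, so the path is blocked at R.
All paths are blocked; L ⊥ Y | {C, R, V} holds.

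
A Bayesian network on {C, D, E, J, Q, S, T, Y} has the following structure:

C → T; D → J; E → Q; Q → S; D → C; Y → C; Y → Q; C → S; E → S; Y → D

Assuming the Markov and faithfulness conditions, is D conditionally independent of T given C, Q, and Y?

Yes — D and T are d-separated given {C, Q, Y}.

Enumerating the 4 paths from D to T and testing each for blocking by {C, Q, Y}:
Path 1: D → C → T
  C is a chain here and C is conditioned on, so the path is blocked at C.
Path 2: D ← Y → C → T
  Y is a fork here and Y is conditioned on, so the path is blocked at Y.
Path 3: D ← Y → Q → S ← C → T
  Y is a fork here and Y is conditioned on, so the path is blocked at Y.
Path 4: D ← Y → Q ← E → S ← C → T
  Y is a fork here and Y is conditioned on, so the path is blocked at Y.
All paths are blocked; D ⊥ T | {C, Q, Y} holds.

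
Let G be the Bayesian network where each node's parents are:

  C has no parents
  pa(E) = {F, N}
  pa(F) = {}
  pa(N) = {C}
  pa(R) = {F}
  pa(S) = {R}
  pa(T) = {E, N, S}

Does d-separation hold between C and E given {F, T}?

No — C and E are not d-separated given {F, T}.

3 paths connect C and E; each must be blocked for d-separation to hold:
  1. C → N → T ← S ← R ← F → E — N:chain[open]; T:collider[open]; S:chain[open]; R:chain[open]; F:fork[blocks] ⇒ blocked
  2. C → N → T ← E — N:chain[open]; T:collider[open] ⇒ active
  3. C → N → E — N:chain[open] ⇒ active
At least one path is unblocked, so d-separation fails.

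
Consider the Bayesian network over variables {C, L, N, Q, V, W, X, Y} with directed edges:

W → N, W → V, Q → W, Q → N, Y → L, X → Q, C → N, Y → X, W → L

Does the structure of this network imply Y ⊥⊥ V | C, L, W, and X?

3 paths connect Y and V; each must be blocked for d-separation to hold:
  1. Y → L ← W → V — L:collider[open]; W:fork[blocks] ⇒ blocked
  2. Y → X → Q → W → V — X:chain[blocks]; Q:chain[open]; W:chain[blocks] ⇒ blocked
  3. Y → X → Q → N ← W → V — X:chain[blocks]; Q:chain[open]; N:collider[blocks]; W:fork[blocks] ⇒ blocked
All paths are blocked; Y ⊥ V | {C, L, W, X} holds.

Yes — Y and V are d-separated given {C, L, W, X}.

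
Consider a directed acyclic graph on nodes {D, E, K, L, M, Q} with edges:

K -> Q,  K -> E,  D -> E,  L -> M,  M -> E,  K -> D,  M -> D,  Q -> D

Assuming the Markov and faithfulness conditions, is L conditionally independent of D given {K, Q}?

No — L and D are not d-separated given {K, Q}.

4 paths connect L and D; each must be blocked for d-separation to hold:
  1. L → M → D — M:chain[open] ⇒ active
  2. L → M → E ← D — M:chain[open]; E:collider[blocks] ⇒ blocked
  3. L → M → E ← K → Q → D — M:chain[open]; E:collider[blocks]; K:fork[blocks]; Q:chain[blocks] ⇒ blocked
  4. L → M → E ← K → D — M:chain[open]; E:collider[blocks]; K:fork[blocks] ⇒ blocked
Since the path L → M → D is active, L and D are not d-separated given {K, Q}.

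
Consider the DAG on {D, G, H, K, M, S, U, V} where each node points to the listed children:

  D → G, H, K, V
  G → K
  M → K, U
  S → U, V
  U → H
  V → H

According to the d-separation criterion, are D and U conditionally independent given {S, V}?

6 paths connect D and U; each must be blocked for d-separation to hold:
Path 1: D → V ← S → U
  S is a fork here and S is conditioned on, so the path is blocked at S.
Path 2: D → V → H ← U
  V is a chain here and V is conditioned on, so the path is blocked at V.
Path 3: D → G → K ← M → U
  K is a collider here and neither K nor any of its descendants is conditioned on, so the collider stays closed — the path is blocked at K.
Path 4: D → H ← U
  H is a collider here and neither H nor any of its descendants is conditioned on, so the collider stays closed — the path is blocked at H.
Path 5: D → H ← V ← S → U
  H is a collider here and neither H nor any of its descendants is conditioned on, so the collider stays closed — the path is blocked at H.
Path 6: D → K ← M → U
  K is a collider here and neither K nor any of its descendants is conditioned on, so the collider stays closed — the path is blocked at K.
Since every path is blocked, d-separation holds.

Yes — D and U are d-separated given {S, V}.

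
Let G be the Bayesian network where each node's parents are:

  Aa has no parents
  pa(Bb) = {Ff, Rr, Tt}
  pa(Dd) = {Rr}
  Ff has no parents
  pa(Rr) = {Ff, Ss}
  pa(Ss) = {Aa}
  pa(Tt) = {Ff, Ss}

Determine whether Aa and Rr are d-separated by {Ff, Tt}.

No

We examine all 5 paths between Aa and Rr:
  1. Aa → Ss → Rr — Ss:chain[open] ⇒ active
  2. Aa → Ss → Tt → Bb ← Rr — Ss:chain[open]; Tt:chain[blocks]; Bb:collider[blocks] ⇒ blocked
  3. Aa → Ss → Tt → Bb ← Ff → Rr — Ss:chain[open]; Tt:chain[blocks]; Bb:collider[blocks]; Ff:fork[blocks] ⇒ blocked
  4. Aa → Ss → Tt ← Ff → Bb ← Rr — Ss:chain[open]; Tt:collider[open]; Ff:fork[blocks]; Bb:collider[blocks] ⇒ blocked
  5. Aa → Ss → Tt ← Ff → Rr — Ss:chain[open]; Tt:collider[open]; Ff:fork[blocks] ⇒ blocked
Because an active path exists, Aa and Rr are not d-separated.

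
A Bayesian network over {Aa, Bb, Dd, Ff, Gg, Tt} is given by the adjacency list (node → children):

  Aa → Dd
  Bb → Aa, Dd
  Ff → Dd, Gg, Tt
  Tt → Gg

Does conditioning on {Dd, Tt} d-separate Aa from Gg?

No

We examine all 4 paths between Aa and Gg:
Path 1: Aa ← Bb → Dd ← Ff → Gg
  Bb is a fork and Bb is not conditioned on; Dd is a collider and Dd is conditioned on, which opens it; Ff is a fork and Ff is not conditioned on — no node blocks this path, so it is active.
Path 2: Aa ← Bb → Dd ← Ff → Tt → Gg
  Tt is a chain here and Tt is conditioned on, so the path is blocked at Tt.
Path 3: Aa → Dd ← Ff → Gg
  Dd is a collider and Dd is conditioned on, which opens it; Ff is a fork and Ff is not conditioned on — no node blocks this path, so it is active.
Path 4: Aa → Dd ← Ff → Tt → Gg
  Tt is a chain here and Tt is conditioned on, so the path is blocked at Tt.
At least one path is unblocked, so d-separation fails.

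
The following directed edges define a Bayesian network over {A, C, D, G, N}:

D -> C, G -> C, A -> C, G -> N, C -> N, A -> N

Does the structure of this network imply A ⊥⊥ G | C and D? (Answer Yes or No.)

Enumerating the 4 paths from A to G and testing each for blocking by {C, D}:
Path 1: A → N ← G
  N is a collider here and neither N nor any of its descendants is conditioned on, so the collider stays closed — the path is blocked at N.
Path 2: A → N ← C ← G
  N is a collider here and neither N nor any of its descendants is conditioned on, so the collider stays closed — the path is blocked at N.
Path 3: A → C → N ← G
  C is a chain here and C is conditioned on, so the path is blocked at C.
Path 4: A → C ← G
  C is a collider and C is conditioned on, which opens it — no node blocks this path, so it is active.
Because an active path exists, A and G are not d-separated.

No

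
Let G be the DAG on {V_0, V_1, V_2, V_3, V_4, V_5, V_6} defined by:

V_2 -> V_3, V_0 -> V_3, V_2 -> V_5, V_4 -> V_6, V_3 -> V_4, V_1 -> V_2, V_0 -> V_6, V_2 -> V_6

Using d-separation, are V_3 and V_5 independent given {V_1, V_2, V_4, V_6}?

We examine all 3 paths between V_3 and V_5:
  1. V_3 ← V_2 → V_5 — V_2:fork[blocks] ⇒ blocked
  2. V_3 → V_4 → V_6 ← V_2 → V_5 — V_4:chain[blocks]; V_6:collider[open]; V_2:fork[blocks] ⇒ blocked
  3. V_3 ← V_0 → V_6 ← V_2 → V_5 — V_0:fork[open]; V_6:collider[open]; V_2:fork[blocks] ⇒ blocked
Since every path is blocked, d-separation holds.

Yes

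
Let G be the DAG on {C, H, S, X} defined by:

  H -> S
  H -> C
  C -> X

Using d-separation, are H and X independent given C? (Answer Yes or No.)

Yes

There is one path between H and X:
  1. H → C → X — C:chain[blocks] ⇒ blocked
Since every path is blocked, d-separation holds.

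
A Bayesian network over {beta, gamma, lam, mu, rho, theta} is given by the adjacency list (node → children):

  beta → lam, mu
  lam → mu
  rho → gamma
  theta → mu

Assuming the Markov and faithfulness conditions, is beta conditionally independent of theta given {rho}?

Yes

Enumerating the 2 paths from beta to theta and testing each for blocking by {rho}:
  1. beta → lam → mu ← theta — lam:chain[open]; mu:collider[blocks] ⇒ blocked
  2. beta → mu ← theta — mu:collider[blocks] ⇒ blocked
Since every path is blocked, d-separation holds.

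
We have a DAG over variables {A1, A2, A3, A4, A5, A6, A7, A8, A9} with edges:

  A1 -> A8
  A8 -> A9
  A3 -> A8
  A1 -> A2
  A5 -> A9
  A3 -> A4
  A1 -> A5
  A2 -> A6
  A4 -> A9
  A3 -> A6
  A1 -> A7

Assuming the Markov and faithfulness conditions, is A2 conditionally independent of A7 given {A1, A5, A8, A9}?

Yes

We examine all 5 paths between A2 and A7:
Path 1: A2 → A6 ← A3 → A8 → A9 ← A5 ← A1 → A7
  A6 is a collider here and neither A6 nor any of its descendants is conditioned on, so the collider stays closed — the path is blocked at A6.
Path 2: A2 → A6 ← A3 → A8 ← A1 → A7
  A6 is a collider here and neither A6 nor any of its descendants is conditioned on, so the collider stays closed — the path is blocked at A6.
Path 3: A2 → A6 ← A3 → A4 → A9 ← A8 ← A1 → A7
  A6 is a collider here and neither A6 nor any of its descendants is conditioned on, so the collider stays closed — the path is blocked at A6.
Path 4: A2 → A6 ← A3 → A4 → A9 ← A5 ← A1 → A7
  A6 is a collider here and neither A6 nor any of its descendants is conditioned on, so the collider stays closed — the path is blocked at A6.
Path 5: A2 ← A1 → A7
  A1 is a fork here and A1 is conditioned on, so the path is blocked at A1.
All paths are blocked; A2 ⊥ A7 | {A1, A5, A8, A9} holds.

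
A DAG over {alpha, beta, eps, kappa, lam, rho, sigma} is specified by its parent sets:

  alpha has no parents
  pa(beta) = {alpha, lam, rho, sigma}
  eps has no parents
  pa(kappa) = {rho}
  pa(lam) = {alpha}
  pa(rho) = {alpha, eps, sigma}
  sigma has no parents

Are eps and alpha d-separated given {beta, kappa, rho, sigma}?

No — eps and alpha are not d-separated given {beta, kappa, rho, sigma}.

There are 5 undirected paths between eps and alpha; checking each against the conditioning set {beta, kappa, rho, sigma}:
  1. eps → rho ← alpha — rho:collider[open] ⇒ active
  2. eps → rho → beta ← alpha — rho:chain[blocks]; beta:collider[open] ⇒ blocked
  3. eps → rho → beta ← lam ← alpha — rho:chain[blocks]; beta:collider[open]; lam:chain[open] ⇒ blocked
  4. eps → rho ← sigma → beta ← alpha — rho:collider[open]; sigma:fork[blocks]; beta:collider[open] ⇒ blocked
  5. eps → rho ← sigma → beta ← lam ← alpha — rho:collider[open]; sigma:fork[blocks]; beta:collider[open]; lam:chain[open] ⇒ blocked
At least one path is unblocked, so d-separation fails.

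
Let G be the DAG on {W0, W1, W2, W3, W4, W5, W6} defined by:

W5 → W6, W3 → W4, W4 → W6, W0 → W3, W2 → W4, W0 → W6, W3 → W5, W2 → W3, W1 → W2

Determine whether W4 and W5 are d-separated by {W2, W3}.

Yes

We examine all 6 paths between W4 and W5:
Path 1: W4 ← W3 ← W0 → W6 ← W5
  W3 is a chain here and W3 is conditioned on, so the path is blocked at W3.
Path 2: W4 ← W3 → W5
  W3 is a fork here and W3 is conditioned on, so the path is blocked at W3.
Path 3: W4 ← W2 → W3 ← W0 → W6 ← W5
  W2 is a fork here and W2 is conditioned on, so the path is blocked at W2.
Path 4: W4 ← W2 → W3 → W5
  W2 is a fork here and W2 is conditioned on, so the path is blocked at W2.
Path 5: W4 → W6 ← W0 → W3 → W5
  W6 is a collider here and neither W6 nor any of its descendants is conditioned on, so the collider stays closed — the path is blocked at W6.
Path 6: W4 → W6 ← W5
  W6 is a collider here and neither W6 nor any of its descendants is conditioned on, so the collider stays closed — the path is blocked at W6.
All paths are blocked; W4 ⊥ W5 | {W2, W3} holds.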